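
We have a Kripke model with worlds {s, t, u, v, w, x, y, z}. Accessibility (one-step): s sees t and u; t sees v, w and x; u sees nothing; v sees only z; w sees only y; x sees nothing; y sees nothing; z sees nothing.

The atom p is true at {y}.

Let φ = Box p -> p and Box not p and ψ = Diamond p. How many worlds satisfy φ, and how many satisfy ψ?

For Box p -> p and Box not p:
s: Box p is F, p and Box not p is F. ✓
t: Box p is F, p and Box not p is F. ✓
u: Box p is T, p and Box not p is F. ✗
v: Box p is F, p and Box not p is F. ✓
w: Box p is T, p and Box not p is F. ✗
x: Box p is T, p and Box not p is F. ✗
y: Box p is T, p and Box not p is T. ✓
z: Box p is T, p and Box not p is F. ✗
— 4 worlds.
For Diamond p:
s: successors {t, u}; p there: t:F, u:F. ✗
t: successors {v, w, x}; p there: v:F, w:F, x:F. ✗
u: no successors, so Diamond p fails. ✗
v: successors {z}; p there: z:F. ✗
w: successors {y}; p there: y:T. ✓
x: no successors, so Diamond p fails. ✗
y: no successors, so Diamond p fails. ✗
z: no successors, so Diamond p fails. ✗
— 1 world.

4 and 1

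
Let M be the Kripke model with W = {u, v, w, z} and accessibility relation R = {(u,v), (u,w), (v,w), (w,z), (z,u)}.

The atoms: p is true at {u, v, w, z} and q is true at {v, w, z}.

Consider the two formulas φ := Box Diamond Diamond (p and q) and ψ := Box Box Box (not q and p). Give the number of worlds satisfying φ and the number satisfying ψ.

For Box Diamond Diamond (p and q):
u: successors {v, w}; Diamond Diamond (p and q) there: v:T, w:F. ✗
v: successors {w}; Diamond Diamond (p and q) there: w:F. ✗
w: successors {z}; Diamond Diamond (p and q) there: z:T. ✓
z: successors {u}; Diamond Diamond (p and q) there: u:T. ✓
— 2 worlds.
For Box Box Box (not q and p):
u: successors {v, w}; Box Box (not q and p) there: v:F, w:T. ✗
v: successors {w}; Box Box (not q and p) there: w:T. ✓
w: successors {z}; Box Box (not q and p) there: z:F. ✗
z: successors {u}; Box Box (not q and p) there: u:F. ✗
— 1 world.

2 and 1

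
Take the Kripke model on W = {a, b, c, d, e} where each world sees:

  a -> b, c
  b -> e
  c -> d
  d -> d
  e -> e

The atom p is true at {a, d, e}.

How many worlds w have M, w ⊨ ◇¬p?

a: successors {b, c}; ¬p there: b:T, c:T. ✓
b: successors {e}; ¬p there: e:F. ✗
c: successors {d}; ¬p there: d:F. ✗
d: successors {d}; ¬p there: d:F. ✗
e: successors {e}; ¬p there: e:F. ✗
Satisfying worlds: {a}.

1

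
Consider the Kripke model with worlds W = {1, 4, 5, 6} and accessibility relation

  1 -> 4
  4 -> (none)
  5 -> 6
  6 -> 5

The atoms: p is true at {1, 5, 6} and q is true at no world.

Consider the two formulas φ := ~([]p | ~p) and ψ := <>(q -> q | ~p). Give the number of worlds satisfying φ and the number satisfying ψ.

1 and 3

For ~([]p | ~p):
1: []p | ~p is F. ✓
4: []p | ~p is T. ✗
5: []p | ~p is T. ✗
6: []p | ~p is T. ✗
— 1 world.
For <>(q -> q | ~p):
1: successors {4}; q -> q | ~p there: 4:T. ✓
4: no successors, so <>(q -> q | ~p) fails. ✗
5: successors {6}; q -> q | ~p there: 6:T. ✓
6: successors {5}; q -> q | ~p there: 5:T. ✓
— 3 worlds.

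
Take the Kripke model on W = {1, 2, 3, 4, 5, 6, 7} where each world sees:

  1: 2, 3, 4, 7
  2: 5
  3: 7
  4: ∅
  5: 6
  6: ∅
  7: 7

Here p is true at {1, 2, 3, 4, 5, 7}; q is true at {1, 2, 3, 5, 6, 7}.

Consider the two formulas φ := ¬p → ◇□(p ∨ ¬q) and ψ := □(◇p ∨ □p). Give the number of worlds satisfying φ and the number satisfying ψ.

For ¬p → ◇□(p ∨ ¬q):
1: ¬p is F, ◇□(p ∨ ¬q) is T. ✓
2: ¬p is F, ◇□(p ∨ ¬q) is F. ✓
3: ¬p is F, ◇□(p ∨ ¬q) is T. ✓
4: ¬p is F, ◇□(p ∨ ¬q) is F. ✓
5: ¬p is F, ◇□(p ∨ ¬q) is T. ✓
6: ¬p is T, ◇□(p ∨ ¬q) is F. ✗
7: ¬p is F, ◇□(p ∨ ¬q) is T. ✓
— 6 worlds.
For □(◇p ∨ □p):
1: successors {2, 3, 4, 7}; ◇p ∨ □p there: 2:T, 3:T, 4:T, 7:T. ✓
2: successors {5}; ◇p ∨ □p there: 5:F. ✗
3: successors {7}; ◇p ∨ □p there: 7:T. ✓
4: no successors, so □(◇p ∨ □p) holds vacuously. ✓
5: successors {6}; ◇p ∨ □p there: 6:T. ✓
6: no successors, so □(◇p ∨ □p) holds vacuously. ✓
7: successors {7}; ◇p ∨ □p there: 7:T. ✓
— 6 worlds.

6 and 6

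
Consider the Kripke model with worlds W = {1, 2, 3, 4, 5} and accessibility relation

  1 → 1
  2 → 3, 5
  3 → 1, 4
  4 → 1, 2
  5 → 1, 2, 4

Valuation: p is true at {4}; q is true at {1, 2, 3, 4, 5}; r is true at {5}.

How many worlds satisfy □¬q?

0

1: successors {1}; ¬q there: 1:F. ✗
2: successors {3, 5}; ¬q there: 3:F, 5:F. ✗
3: successors {1, 4}; ¬q there: 1:F, 4:F. ✗
4: successors {1, 2}; ¬q there: 1:F, 2:F. ✗
5: successors {1, 2, 4}; ¬q there: 1:F, 2:F, 4:F. ✗
Satisfying worlds: ∅.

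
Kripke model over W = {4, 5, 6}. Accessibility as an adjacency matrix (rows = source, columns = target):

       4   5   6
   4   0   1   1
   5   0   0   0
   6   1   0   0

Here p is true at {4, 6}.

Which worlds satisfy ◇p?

{4, 6}

4: successors {5, 6}; p there: 5:F, 6:T. ✓
5: no successors, so ◇p fails. ✗
6: successors {4}; p there: 4:T. ✓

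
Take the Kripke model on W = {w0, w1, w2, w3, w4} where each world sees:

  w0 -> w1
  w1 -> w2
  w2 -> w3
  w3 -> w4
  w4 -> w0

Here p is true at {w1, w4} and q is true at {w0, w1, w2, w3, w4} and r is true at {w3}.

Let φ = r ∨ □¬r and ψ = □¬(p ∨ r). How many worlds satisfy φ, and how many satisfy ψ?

For r ∨ □¬r:
w0: r is F, □¬r is T. ✓
w1: r is F, □¬r is T. ✓
w2: r is F, □¬r is F. ✗
w3: r is T, □¬r is T. ✓
w4: r is F, □¬r is T. ✓
— 4 worlds.
For □¬(p ∨ r):
w0: successors {w1}; ¬(p ∨ r) there: w1:F. ✗
w1: successors {w2}; ¬(p ∨ r) there: w2:T. ✓
w2: successors {w3}; ¬(p ∨ r) there: w3:F. ✗
w3: successors {w4}; ¬(p ∨ r) there: w4:F. ✗
w4: successors {w0}; ¬(p ∨ r) there: w0:T. ✓
— 2 worlds.

4 and 2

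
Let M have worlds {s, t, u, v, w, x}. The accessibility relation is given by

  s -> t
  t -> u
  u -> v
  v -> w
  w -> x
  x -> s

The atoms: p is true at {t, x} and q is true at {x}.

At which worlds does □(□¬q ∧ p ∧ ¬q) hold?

s: successors {t}; □¬q ∧ p ∧ ¬q there: t:T. ✓
t: successors {u}; □¬q ∧ p ∧ ¬q there: u:F. ✗
u: successors {v}; □¬q ∧ p ∧ ¬q there: v:F. ✗
v: successors {w}; □¬q ∧ p ∧ ¬q there: w:F. ✗
w: successors {x}; □¬q ∧ p ∧ ¬q there: x:F. ✗
x: successors {s}; □¬q ∧ p ∧ ¬q there: s:F. ✗

{s}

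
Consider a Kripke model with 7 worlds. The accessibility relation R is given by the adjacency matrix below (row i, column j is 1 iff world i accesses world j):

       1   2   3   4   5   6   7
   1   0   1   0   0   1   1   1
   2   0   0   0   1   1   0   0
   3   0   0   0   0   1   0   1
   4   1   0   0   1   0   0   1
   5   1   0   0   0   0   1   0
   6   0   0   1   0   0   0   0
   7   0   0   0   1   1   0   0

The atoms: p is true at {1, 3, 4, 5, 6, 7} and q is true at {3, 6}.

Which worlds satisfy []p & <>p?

1: []p is F, <>p is T. ✗
2: []p is T, <>p is T. ✓
3: []p is T, <>p is T. ✓
4: []p is T, <>p is T. ✓
5: []p is T, <>p is T. ✓
6: []p is T, <>p is T. ✓
7: []p is T, <>p is T. ✓

{2, 3, 4, 5, 6, 7}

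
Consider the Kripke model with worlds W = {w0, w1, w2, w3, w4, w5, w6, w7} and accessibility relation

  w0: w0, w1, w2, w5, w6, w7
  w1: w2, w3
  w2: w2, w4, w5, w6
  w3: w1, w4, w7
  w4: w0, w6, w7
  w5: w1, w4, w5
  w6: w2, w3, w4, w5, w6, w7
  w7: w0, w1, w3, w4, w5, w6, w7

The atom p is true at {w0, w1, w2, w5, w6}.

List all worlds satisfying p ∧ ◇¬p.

{w0, w1, w2, w5, w6}

w0: p is T, ◇¬p is T. ✓
w1: p is T, ◇¬p is T. ✓
w2: p is T, ◇¬p is T. ✓
w3: p is F, ◇¬p is T. ✗
w4: p is F, ◇¬p is T. ✗
w5: p is T, ◇¬p is T. ✓
w6: p is T, ◇¬p is T. ✓
w7: p is F, ◇¬p is T. ✗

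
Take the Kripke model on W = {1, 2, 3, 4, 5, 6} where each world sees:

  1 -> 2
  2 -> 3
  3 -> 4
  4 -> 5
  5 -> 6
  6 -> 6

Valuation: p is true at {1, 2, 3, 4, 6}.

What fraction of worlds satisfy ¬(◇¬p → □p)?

1: ◇¬p → □p is T. ✗
2: ◇¬p → □p is T. ✗
3: ◇¬p → □p is T. ✗
4: ◇¬p → □p is F. ✓
5: ◇¬p → □p is T. ✗
6: ◇¬p → □p is T. ✗
That's 1 of 6 worlds, so 1/6.

1/6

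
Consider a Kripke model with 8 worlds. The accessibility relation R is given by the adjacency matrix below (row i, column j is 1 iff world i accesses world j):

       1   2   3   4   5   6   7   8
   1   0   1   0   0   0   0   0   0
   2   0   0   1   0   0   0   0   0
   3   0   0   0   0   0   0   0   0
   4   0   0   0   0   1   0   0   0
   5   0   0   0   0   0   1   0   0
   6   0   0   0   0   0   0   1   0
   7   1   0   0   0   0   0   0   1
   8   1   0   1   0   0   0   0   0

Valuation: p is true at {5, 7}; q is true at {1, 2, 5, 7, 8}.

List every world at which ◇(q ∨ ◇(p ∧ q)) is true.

1: successors {2}; q ∨ ◇(p ∧ q) there: 2:T. ✓
2: successors {3}; q ∨ ◇(p ∧ q) there: 3:F. ✗
3: no successors, so ◇(q ∨ ◇(p ∧ q)) fails. ✗
4: successors {5}; q ∨ ◇(p ∧ q) there: 5:T. ✓
5: successors {6}; q ∨ ◇(p ∧ q) there: 6:T. ✓
6: successors {7}; q ∨ ◇(p ∧ q) there: 7:T. ✓
7: successors {1, 8}; q ∨ ◇(p ∧ q) there: 1:T, 8:T. ✓
8: successors {1, 3}; q ∨ ◇(p ∧ q) there: 1:T, 3:F. ✓

{1, 4, 5, 6, 7, 8}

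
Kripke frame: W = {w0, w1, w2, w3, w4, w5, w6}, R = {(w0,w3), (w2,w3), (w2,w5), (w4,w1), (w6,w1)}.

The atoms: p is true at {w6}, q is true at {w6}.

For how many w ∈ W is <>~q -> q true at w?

4

w0: <>~q is T, q is F. ✗
w1: <>~q is F, q is F. ✓
w2: <>~q is T, q is F. ✗
w3: <>~q is F, q is F. ✓
w4: <>~q is T, q is F. ✗
w5: <>~q is F, q is F. ✓
w6: <>~q is T, q is T. ✓
Satisfying worlds: {w1, w3, w5, w6}.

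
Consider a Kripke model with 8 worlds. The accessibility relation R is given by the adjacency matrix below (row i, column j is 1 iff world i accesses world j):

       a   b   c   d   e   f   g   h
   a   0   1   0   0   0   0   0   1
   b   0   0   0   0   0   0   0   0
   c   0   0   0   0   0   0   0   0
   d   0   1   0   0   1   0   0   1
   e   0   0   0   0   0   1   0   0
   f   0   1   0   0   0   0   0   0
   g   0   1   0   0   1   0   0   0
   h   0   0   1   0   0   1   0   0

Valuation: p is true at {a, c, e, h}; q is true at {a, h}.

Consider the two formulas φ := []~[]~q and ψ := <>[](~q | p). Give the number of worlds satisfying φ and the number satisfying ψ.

2 and 6

For []~[]~q:
a: successors {b, h}; ~[]~q there: b:F, h:F. ✗
b: no successors, so []~[]~q holds vacuously. ✓
c: no successors, so []~[]~q holds vacuously. ✓
d: successors {b, e, h}; ~[]~q there: b:F, e:F, h:F. ✗
e: successors {f}; ~[]~q there: f:F. ✗
f: successors {b}; ~[]~q there: b:F. ✗
g: successors {b, e}; ~[]~q there: b:F, e:F. ✗
h: successors {c, f}; ~[]~q there: c:F, f:F. ✗
— 2 worlds.
For <>[](~q | p):
a: successors {b, h}; [](~q | p) there: b:T, h:T. ✓
b: no successors, so <>[](~q | p) fails. ✗
c: no successors, so <>[](~q | p) fails. ✗
d: successors {b, e, h}; [](~q | p) there: b:T, e:T, h:T. ✓
e: successors {f}; [](~q | p) there: f:T. ✓
f: successors {b}; [](~q | p) there: b:T. ✓
g: successors {b, e}; [](~q | p) there: b:T, e:T. ✓
h: successors {c, f}; [](~q | p) there: c:T, f:T. ✓
— 6 worlds.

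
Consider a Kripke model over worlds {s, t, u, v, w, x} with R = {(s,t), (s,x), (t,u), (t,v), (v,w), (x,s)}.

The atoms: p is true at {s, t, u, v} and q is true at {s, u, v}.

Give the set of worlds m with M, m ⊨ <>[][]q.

{t, v, x}

s: successors {t, x}; [][]q there: t:F, x:F. ✗
t: successors {u, v}; [][]q there: u:T, v:T. ✓
u: no successors, so <>[][]q fails. ✗
v: successors {w}; [][]q there: w:T. ✓
w: no successors, so <>[][]q fails. ✗
x: successors {s}; [][]q there: s:T. ✓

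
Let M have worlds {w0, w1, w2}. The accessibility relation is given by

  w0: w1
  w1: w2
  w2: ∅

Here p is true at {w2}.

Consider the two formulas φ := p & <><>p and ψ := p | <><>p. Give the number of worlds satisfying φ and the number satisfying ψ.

0 and 2

For p & <><>p:
w0: p is F, <><>p is T. ✗
w1: p is F, <><>p is F. ✗
w2: p is T, <><>p is F. ✗
— 0 worlds.
For p | <><>p:
w0: p is F, <><>p is T. ✓
w1: p is F, <><>p is F. ✗
w2: p is T, <><>p is F. ✓
— 2 worlds.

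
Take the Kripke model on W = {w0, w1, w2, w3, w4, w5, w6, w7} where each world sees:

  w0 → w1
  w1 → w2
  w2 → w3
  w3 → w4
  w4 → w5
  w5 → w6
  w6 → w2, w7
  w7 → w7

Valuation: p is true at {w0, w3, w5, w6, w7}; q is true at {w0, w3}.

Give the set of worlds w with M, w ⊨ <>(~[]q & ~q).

w0: successors {w1}; ~[]q & ~q there: w1:T. ✓
w1: successors {w2}; ~[]q & ~q there: w2:F. ✗
w2: successors {w3}; ~[]q & ~q there: w3:F. ✗
w3: successors {w4}; ~[]q & ~q there: w4:T. ✓
w4: successors {w5}; ~[]q & ~q there: w5:T. ✓
w5: successors {w6}; ~[]q & ~q there: w6:T. ✓
w6: successors {w2, w7}; ~[]q & ~q there: w2:F, w7:T. ✓
w7: successors {w7}; ~[]q & ~q there: w7:T. ✓

{w0, w3, w4, w5, w6, w7}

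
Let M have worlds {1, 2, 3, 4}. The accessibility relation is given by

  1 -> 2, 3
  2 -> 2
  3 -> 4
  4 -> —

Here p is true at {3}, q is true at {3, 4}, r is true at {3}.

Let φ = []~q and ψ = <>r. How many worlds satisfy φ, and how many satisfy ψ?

For []~q:
1: successors {2, 3}; ~q there: 2:T, 3:F. ✗
2: successors {2}; ~q there: 2:T. ✓
3: successors {4}; ~q there: 4:F. ✗
4: no successors, so []~q holds vacuously. ✓
— 2 worlds.
For <>r:
1: successors {2, 3}; r there: 2:F, 3:T. ✓
2: successors {2}; r there: 2:F. ✗
3: successors {4}; r there: 4:F. ✗
4: no successors, so <>r fails. ✗
— 1 world.

2 and 1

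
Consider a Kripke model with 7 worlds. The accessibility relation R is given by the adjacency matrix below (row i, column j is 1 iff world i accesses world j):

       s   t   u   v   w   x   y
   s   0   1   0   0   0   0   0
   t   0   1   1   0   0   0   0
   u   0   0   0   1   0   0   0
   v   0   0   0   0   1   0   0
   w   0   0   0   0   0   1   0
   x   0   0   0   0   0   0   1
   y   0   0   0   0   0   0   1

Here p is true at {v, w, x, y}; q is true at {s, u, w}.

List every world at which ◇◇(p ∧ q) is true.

{u}

s: successors {t}; ◇(p ∧ q) there: t:F. ✗
t: successors {t, u}; ◇(p ∧ q) there: t:F, u:F. ✗
u: successors {v}; ◇(p ∧ q) there: v:T. ✓
v: successors {w}; ◇(p ∧ q) there: w:F. ✗
w: successors {x}; ◇(p ∧ q) there: x:F. ✗
x: successors {y}; ◇(p ∧ q) there: y:F. ✗
y: successors {y}; ◇(p ∧ q) there: y:F. ✗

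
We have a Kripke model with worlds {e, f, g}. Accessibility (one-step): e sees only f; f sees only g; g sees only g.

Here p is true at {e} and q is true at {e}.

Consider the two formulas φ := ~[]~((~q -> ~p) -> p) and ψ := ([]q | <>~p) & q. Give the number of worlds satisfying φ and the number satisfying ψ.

0 and 1

For ~[]~((~q -> ~p) -> p):
e: []~((~q -> ~p) -> p) is T. ✗
f: []~((~q -> ~p) -> p) is T. ✗
g: []~((~q -> ~p) -> p) is T. ✗
— 0 worlds.
For ([]q | <>~p) & q:
e: []q | <>~p is T, q is T. ✓
f: []q | <>~p is T, q is F. ✗
g: []q | <>~p is T, q is F. ✗
— 1 world.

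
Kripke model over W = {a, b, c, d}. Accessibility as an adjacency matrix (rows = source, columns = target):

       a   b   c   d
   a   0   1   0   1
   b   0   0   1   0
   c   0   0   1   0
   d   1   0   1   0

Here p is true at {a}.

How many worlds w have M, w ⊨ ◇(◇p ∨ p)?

2

a: successors {b, d}; ◇p ∨ p there: b:F, d:T. ✓
b: successors {c}; ◇p ∨ p there: c:F. ✗
c: successors {c}; ◇p ∨ p there: c:F. ✗
d: successors {a, c}; ◇p ∨ p there: a:T, c:F. ✓
Satisfying worlds: {a, d}.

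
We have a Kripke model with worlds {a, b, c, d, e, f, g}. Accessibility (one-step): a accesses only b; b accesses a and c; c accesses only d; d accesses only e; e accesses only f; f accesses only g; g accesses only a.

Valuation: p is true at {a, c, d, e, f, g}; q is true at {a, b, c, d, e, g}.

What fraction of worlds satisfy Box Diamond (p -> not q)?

a: successors {b}; Diamond (p -> not q) there: b:F. ✗
b: successors {a, c}; Diamond (p -> not q) there: a:T, c:F. ✗
c: successors {d}; Diamond (p -> not q) there: d:F. ✗
d: successors {e}; Diamond (p -> not q) there: e:T. ✓
e: successors {f}; Diamond (p -> not q) there: f:F. ✗
f: successors {g}; Diamond (p -> not q) there: g:F. ✗
g: successors {a}; Diamond (p -> not q) there: a:T. ✓
That's 2 of 7 worlds, so 2/7.

2/7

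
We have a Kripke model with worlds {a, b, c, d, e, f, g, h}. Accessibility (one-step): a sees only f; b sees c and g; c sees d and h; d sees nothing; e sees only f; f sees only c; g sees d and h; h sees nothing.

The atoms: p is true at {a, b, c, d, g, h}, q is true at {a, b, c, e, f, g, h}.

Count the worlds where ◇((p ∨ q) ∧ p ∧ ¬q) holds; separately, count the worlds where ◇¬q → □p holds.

For ◇((p ∨ q) ∧ p ∧ ¬q):
a: successors {f}; (p ∨ q) ∧ p ∧ ¬q there: f:F. ✗
b: successors {c, g}; (p ∨ q) ∧ p ∧ ¬q there: c:F, g:F. ✗
c: successors {d, h}; (p ∨ q) ∧ p ∧ ¬q there: d:T, h:F. ✓
d: no successors, so ◇((p ∨ q) ∧ p ∧ ¬q) fails. ✗
e: successors {f}; (p ∨ q) ∧ p ∧ ¬q there: f:F. ✗
f: successors {c}; (p ∨ q) ∧ p ∧ ¬q there: c:F. ✗
g: successors {d, h}; (p ∨ q) ∧ p ∧ ¬q there: d:T, h:F. ✓
h: no successors, so ◇((p ∨ q) ∧ p ∧ ¬q) fails. ✗
— 2 worlds.
For ◇¬q → □p:
a: ◇¬q is F, □p is F. ✓
b: ◇¬q is F, □p is T. ✓
c: ◇¬q is T, □p is T. ✓
d: ◇¬q is F, □p is T. ✓
e: ◇¬q is F, □p is F. ✓
f: ◇¬q is F, □p is T. ✓
g: ◇¬q is T, □p is T. ✓
h: ◇¬q is F, □p is T. ✓
— 8 worlds.

2 and 8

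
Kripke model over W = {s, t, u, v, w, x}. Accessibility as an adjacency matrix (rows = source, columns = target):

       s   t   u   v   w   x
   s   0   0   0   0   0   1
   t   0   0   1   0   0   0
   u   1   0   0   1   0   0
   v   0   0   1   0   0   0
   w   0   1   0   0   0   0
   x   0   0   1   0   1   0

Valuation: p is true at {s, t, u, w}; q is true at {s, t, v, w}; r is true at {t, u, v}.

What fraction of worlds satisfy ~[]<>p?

1/6

s: []<>p is T. ✗
t: []<>p is T. ✗
u: []<>p is F. ✓
v: []<>p is T. ✗
w: []<>p is T. ✗
x: []<>p is T. ✗
That's 1 of 6 worlds, so 1/6.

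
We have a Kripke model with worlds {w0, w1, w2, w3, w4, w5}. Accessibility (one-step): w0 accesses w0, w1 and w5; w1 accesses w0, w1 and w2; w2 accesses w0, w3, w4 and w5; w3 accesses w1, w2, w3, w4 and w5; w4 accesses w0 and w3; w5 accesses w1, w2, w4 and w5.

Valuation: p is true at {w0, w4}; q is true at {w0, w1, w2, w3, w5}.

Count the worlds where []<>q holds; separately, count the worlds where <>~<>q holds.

For []<>q:
w0: successors {w0, w1, w5}; <>q there: w0:T, w1:T, w5:T. ✓
w1: successors {w0, w1, w2}; <>q there: w0:T, w1:T, w2:T. ✓
w2: successors {w0, w3, w4, w5}; <>q there: w0:T, w3:T, w4:T, w5:T. ✓
w3: successors {w1, w2, w3, w4, w5}; <>q there: w1:T, w2:T, w3:T, w4:T, w5:T. ✓
w4: successors {w0, w3}; <>q there: w0:T, w3:T. ✓
w5: successors {w1, w2, w4, w5}; <>q there: w1:T, w2:T, w4:T, w5:T. ✓
— 6 worlds.
For <>~<>q:
w0: successors {w0, w1, w5}; ~<>q there: w0:F, w1:F, w5:F. ✗
w1: successors {w0, w1, w2}; ~<>q there: w0:F, w1:F, w2:F. ✗
w2: successors {w0, w3, w4, w5}; ~<>q there: w0:F, w3:F, w4:F, w5:F. ✗
w3: successors {w1, w2, w3, w4, w5}; ~<>q there: w1:F, w2:F, w3:F, w4:F, w5:F. ✗
w4: successors {w0, w3}; ~<>q there: w0:F, w3:F. ✗
w5: successors {w1, w2, w4, w5}; ~<>q there: w1:F, w2:F, w4:F, w5:F. ✗
— 0 worlds.

6 and 0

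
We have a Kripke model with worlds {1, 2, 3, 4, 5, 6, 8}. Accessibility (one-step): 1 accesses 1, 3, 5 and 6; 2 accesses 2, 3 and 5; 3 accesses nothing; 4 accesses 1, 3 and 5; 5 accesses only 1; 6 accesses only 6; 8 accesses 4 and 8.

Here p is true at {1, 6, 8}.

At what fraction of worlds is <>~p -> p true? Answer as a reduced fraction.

1: <>~p is T, p is T. ✓
2: <>~p is T, p is F. ✗
3: <>~p is F, p is F. ✓
4: <>~p is T, p is F. ✗
5: <>~p is F, p is F. ✓
6: <>~p is F, p is T. ✓
8: <>~p is T, p is T. ✓
That's 5 of 7 worlds, so 5/7.

5/7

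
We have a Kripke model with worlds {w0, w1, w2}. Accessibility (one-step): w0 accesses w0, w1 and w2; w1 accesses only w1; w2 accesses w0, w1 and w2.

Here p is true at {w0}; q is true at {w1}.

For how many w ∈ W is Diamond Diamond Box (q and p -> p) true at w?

w0: successors {w0, w1, w2}; Diamond Box (q and p -> p) there: w0:T, w1:T, w2:T. ✓
w1: successors {w1}; Diamond Box (q and p -> p) there: w1:T. ✓
w2: successors {w0, w1, w2}; Diamond Box (q and p -> p) there: w0:T, w1:T, w2:T. ✓
Satisfying worlds: {w0, w1, w2}.

3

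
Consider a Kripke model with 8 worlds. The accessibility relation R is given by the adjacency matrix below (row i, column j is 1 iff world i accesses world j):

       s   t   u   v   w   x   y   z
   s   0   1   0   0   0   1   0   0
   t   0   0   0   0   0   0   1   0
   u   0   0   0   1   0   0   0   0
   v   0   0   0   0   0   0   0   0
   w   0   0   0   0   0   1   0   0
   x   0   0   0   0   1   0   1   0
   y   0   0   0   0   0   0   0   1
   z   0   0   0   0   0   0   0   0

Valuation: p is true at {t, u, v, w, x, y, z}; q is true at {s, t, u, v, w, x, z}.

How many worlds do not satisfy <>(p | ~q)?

s: successors {t, x}; p | ~q there: t:T, x:T. ✓
t: successors {y}; p | ~q there: y:T. ✓
u: successors {v}; p | ~q there: v:T. ✓
v: no successors, so <>(p | ~q) fails. ✗
w: successors {x}; p | ~q there: x:T. ✓
x: successors {w, y}; p | ~q there: w:T, y:T. ✓
y: successors {z}; p | ~q there: z:T. ✓
z: no successors, so <>(p | ~q) fails. ✗
Satisfying worlds: {s, t, u, w, x, y}.
So <>(p | ~q) fails at the other 2 worlds.

2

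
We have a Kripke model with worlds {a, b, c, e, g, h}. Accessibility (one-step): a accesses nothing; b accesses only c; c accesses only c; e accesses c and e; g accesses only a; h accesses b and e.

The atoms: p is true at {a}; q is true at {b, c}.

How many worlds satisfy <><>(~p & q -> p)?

2

a: no successors, so <><>(~p & q -> p) fails. ✗
b: successors {c}; <>(~p & q -> p) there: c:F. ✗
c: successors {c}; <>(~p & q -> p) there: c:F. ✗
e: successors {c, e}; <>(~p & q -> p) there: c:F, e:T. ✓
g: successors {a}; <>(~p & q -> p) there: a:F. ✗
h: successors {b, e}; <>(~p & q -> p) there: b:F, e:T. ✓
Satisfying worlds: {e, h}.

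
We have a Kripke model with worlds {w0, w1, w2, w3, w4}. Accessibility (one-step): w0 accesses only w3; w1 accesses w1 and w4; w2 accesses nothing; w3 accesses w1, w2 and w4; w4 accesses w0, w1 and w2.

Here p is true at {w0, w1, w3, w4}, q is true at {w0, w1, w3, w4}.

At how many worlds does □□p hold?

2

w0: successors {w3}; □p there: w3:F. ✗
w1: successors {w1, w4}; □p there: w1:T, w4:F. ✗
w2: no successors, so □□p holds vacuously. ✓
w3: successors {w1, w2, w4}; □p there: w1:T, w2:T, w4:F. ✗
w4: successors {w0, w1, w2}; □p there: w0:T, w1:T, w2:T. ✓
Satisfying worlds: {w2, w4}.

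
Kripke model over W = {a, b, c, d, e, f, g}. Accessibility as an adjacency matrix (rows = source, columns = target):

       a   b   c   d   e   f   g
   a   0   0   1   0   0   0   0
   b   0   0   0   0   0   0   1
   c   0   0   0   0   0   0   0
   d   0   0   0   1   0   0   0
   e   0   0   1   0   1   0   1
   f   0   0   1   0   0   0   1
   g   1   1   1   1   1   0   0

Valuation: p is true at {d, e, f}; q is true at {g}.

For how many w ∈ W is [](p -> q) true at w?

a: successors {c}; p -> q there: c:T. ✓
b: successors {g}; p -> q there: g:T. ✓
c: no successors, so [](p -> q) holds vacuously. ✓
d: successors {d}; p -> q there: d:F. ✗
e: successors {c, e, g}; p -> q there: c:T, e:F, g:T. ✗
f: successors {c, g}; p -> q there: c:T, g:T. ✓
g: successors {a, b, c, d, e}; p -> q there: a:T, b:T, c:T, d:F, e:F. ✗
Satisfying worlds: {a, b, c, f}.

4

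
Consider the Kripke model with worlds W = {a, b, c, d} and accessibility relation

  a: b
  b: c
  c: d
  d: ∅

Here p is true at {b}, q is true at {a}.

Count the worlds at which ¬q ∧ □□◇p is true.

2

a: ¬q is F, □□◇p is F. ✗
b: ¬q is T, □□◇p is F. ✗
c: ¬q is T, □□◇p is T. ✓
d: ¬q is T, □□◇p is T. ✓
Satisfying worlds: {c, d}.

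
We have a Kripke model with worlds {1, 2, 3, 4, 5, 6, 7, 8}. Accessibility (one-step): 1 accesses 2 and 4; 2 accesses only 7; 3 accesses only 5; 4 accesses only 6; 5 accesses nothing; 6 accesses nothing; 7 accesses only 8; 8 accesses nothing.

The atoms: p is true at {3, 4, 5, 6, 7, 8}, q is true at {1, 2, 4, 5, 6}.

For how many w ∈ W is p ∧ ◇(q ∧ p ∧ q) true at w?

2

1: p is F, ◇(q ∧ p ∧ q) is T. ✗
2: p is F, ◇(q ∧ p ∧ q) is F. ✗
3: p is T, ◇(q ∧ p ∧ q) is T. ✓
4: p is T, ◇(q ∧ p ∧ q) is T. ✓
5: p is T, ◇(q ∧ p ∧ q) is F. ✗
6: p is T, ◇(q ∧ p ∧ q) is F. ✗
7: p is T, ◇(q ∧ p ∧ q) is F. ✗
8: p is T, ◇(q ∧ p ∧ q) is F. ✗
Satisfying worlds: {3, 4}.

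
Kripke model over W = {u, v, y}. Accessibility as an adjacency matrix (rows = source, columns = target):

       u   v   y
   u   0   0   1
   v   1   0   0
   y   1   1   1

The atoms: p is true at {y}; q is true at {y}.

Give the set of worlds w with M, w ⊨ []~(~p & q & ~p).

u: successors {y}; ~(~p & q & ~p) there: y:T. ✓
v: successors {u}; ~(~p & q & ~p) there: u:T. ✓
y: successors {u, v, y}; ~(~p & q & ~p) there: u:T, v:T, y:T. ✓

{u, v, y}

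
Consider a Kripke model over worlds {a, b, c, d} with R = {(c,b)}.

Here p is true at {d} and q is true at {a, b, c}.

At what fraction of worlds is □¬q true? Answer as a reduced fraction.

3/4

a: no successors, so □¬q holds vacuously. ✓
b: no successors, so □¬q holds vacuously. ✓
c: successors {b}; ¬q there: b:F. ✗
d: no successors, so □¬q holds vacuously. ✓
That's 3 of 4 worlds, so 3/4.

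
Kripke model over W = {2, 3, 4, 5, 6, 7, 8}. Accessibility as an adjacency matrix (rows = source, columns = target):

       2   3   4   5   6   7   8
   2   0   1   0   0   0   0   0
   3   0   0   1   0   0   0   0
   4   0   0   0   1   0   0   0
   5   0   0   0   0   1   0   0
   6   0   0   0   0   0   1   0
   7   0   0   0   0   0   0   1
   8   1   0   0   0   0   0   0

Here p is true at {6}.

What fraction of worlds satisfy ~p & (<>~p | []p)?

2: ~p is T, <>~p | []p is T. ✓
3: ~p is T, <>~p | []p is T. ✓
4: ~p is T, <>~p | []p is T. ✓
5: ~p is T, <>~p | []p is T. ✓
6: ~p is F, <>~p | []p is T. ✗
7: ~p is T, <>~p | []p is T. ✓
8: ~p is T, <>~p | []p is T. ✓
That's 6 of 7 worlds, so 6/7.

6/7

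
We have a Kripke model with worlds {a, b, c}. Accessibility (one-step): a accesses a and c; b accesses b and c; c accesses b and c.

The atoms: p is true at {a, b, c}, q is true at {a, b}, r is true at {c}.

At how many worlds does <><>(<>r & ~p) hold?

0

a: successors {a, c}; <>(<>r & ~p) there: a:F, c:F. ✗
b: successors {b, c}; <>(<>r & ~p) there: b:F, c:F. ✗
c: successors {b, c}; <>(<>r & ~p) there: b:F, c:F. ✗
Satisfying worlds: ∅.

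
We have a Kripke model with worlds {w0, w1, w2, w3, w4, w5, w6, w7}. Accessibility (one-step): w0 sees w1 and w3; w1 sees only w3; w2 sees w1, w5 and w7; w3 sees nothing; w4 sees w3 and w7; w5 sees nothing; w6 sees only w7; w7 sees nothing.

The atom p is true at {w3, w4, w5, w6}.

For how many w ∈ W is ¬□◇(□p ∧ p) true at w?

w0: □◇(□p ∧ p) is F. ✓
w1: □◇(□p ∧ p) is F. ✓
w2: □◇(□p ∧ p) is F. ✓
w3: □◇(□p ∧ p) is T. ✗
w4: □◇(□p ∧ p) is F. ✓
w5: □◇(□p ∧ p) is T. ✗
w6: □◇(□p ∧ p) is F. ✓
w7: □◇(□p ∧ p) is T. ✗
Satisfying worlds: {w0, w1, w2, w4, w6}.

5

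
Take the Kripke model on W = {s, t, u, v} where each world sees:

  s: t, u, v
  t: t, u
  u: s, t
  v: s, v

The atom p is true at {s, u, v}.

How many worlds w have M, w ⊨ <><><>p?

s: successors {t, u, v}; <><>p there: t:T, u:T, v:T. ✓
t: successors {t, u}; <><>p there: t:T, u:T. ✓
u: successors {s, t}; <><>p there: s:T, t:T. ✓
v: successors {s, v}; <><>p there: s:T, v:T. ✓
Satisfying worlds: {s, t, u, v}.

4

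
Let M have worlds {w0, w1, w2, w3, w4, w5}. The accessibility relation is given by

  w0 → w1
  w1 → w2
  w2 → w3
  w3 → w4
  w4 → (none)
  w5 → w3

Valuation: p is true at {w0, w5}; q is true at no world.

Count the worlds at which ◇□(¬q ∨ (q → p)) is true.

w0: successors {w1}; □(¬q ∨ (q → p)) there: w1:T. ✓
w1: successors {w2}; □(¬q ∨ (q → p)) there: w2:T. ✓
w2: successors {w3}; □(¬q ∨ (q → p)) there: w3:T. ✓
w3: successors {w4}; □(¬q ∨ (q → p)) there: w4:T. ✓
w4: no successors, so ◇□(¬q ∨ (q → p)) fails. ✗
w5: successors {w3}; □(¬q ∨ (q → p)) there: w3:T. ✓
Satisfying worlds: {w0, w1, w2, w3, w5}.

5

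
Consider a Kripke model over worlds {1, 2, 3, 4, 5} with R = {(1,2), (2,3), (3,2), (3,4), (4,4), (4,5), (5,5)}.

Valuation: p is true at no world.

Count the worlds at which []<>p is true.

0

1: successors {2}; <>p there: 2:F. ✗
2: successors {3}; <>p there: 3:F. ✗
3: successors {2, 4}; <>p there: 2:F, 4:F. ✗
4: successors {4, 5}; <>p there: 4:F, 5:F. ✗
5: successors {5}; <>p there: 5:F. ✗
Satisfying worlds: ∅.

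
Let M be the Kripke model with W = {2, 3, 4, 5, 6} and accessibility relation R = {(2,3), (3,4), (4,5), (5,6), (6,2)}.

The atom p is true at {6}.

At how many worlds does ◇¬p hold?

2: successors {3}; ¬p there: 3:T. ✓
3: successors {4}; ¬p there: 4:T. ✓
4: successors {5}; ¬p there: 5:T. ✓
5: successors {6}; ¬p there: 6:F. ✗
6: successors {2}; ¬p there: 2:T. ✓
Satisfying worlds: {2, 3, 4, 6}.

4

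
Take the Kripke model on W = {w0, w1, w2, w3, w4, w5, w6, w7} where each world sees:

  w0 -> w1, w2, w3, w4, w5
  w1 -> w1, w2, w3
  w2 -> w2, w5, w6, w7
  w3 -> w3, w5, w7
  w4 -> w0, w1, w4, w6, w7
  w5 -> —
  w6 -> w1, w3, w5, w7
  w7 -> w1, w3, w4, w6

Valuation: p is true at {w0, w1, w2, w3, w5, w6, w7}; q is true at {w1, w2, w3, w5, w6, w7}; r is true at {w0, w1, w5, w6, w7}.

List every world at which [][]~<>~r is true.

w0: successors {w1, w2, w3, w4, w5}; []~<>~r there: w1:F, w2:F, w3:F, w4:F, w5:T. ✗
w1: successors {w1, w2, w3}; []~<>~r there: w1:F, w2:F, w3:F. ✗
w2: successors {w2, w5, w6, w7}; []~<>~r there: w2:F, w5:T, w6:F, w7:F. ✗
w3: successors {w3, w5, w7}; []~<>~r there: w3:F, w5:T, w7:F. ✗
w4: successors {w0, w1, w4, w6, w7}; []~<>~r there: w0:F, w1:F, w4:F, w6:F, w7:F. ✗
w5: no successors, so [][]~<>~r holds vacuously. ✓
w6: successors {w1, w3, w5, w7}; []~<>~r there: w1:F, w3:F, w5:T, w7:F. ✗
w7: successors {w1, w3, w4, w6}; []~<>~r there: w1:F, w3:F, w4:F, w6:F. ✗

{w5}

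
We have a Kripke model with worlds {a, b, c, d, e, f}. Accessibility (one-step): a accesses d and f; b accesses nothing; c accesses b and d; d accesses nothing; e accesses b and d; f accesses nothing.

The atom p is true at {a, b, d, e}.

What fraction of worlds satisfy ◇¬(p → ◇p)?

a: successors {d, f}; ¬(p → ◇p) there: d:T, f:F. ✓
b: no successors, so ◇¬(p → ◇p) fails. ✗
c: successors {b, d}; ¬(p → ◇p) there: b:T, d:T. ✓
d: no successors, so ◇¬(p → ◇p) fails. ✗
e: successors {b, d}; ¬(p → ◇p) there: b:T, d:T. ✓
f: no successors, so ◇¬(p → ◇p) fails. ✗
That's 3 of 6 worlds, so 3/6 = 1/2.

1/2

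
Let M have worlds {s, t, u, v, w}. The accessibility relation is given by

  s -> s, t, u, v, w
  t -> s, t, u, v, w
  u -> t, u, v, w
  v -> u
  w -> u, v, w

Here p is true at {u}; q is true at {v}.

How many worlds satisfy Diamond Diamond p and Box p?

s: Diamond Diamond p is T, Box p is F. ✗
t: Diamond Diamond p is T, Box p is F. ✗
u: Diamond Diamond p is T, Box p is F. ✗
v: Diamond Diamond p is T, Box p is T. ✓
w: Diamond Diamond p is T, Box p is F. ✗
Satisfying worlds: {v}.

1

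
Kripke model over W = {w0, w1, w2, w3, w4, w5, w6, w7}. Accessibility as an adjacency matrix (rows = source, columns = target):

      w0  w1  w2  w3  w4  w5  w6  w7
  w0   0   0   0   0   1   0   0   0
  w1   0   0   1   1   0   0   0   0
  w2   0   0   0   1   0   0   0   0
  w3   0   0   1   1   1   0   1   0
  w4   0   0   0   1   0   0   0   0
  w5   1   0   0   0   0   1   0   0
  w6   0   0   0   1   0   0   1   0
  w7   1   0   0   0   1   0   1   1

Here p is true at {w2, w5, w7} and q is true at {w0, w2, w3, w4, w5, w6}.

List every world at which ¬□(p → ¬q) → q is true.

w0: ¬□(p → ¬q) is F, q is T. ✓
w1: ¬□(p → ¬q) is T, q is F. ✗
w2: ¬□(p → ¬q) is F, q is T. ✓
w3: ¬□(p → ¬q) is T, q is T. ✓
w4: ¬□(p → ¬q) is F, q is T. ✓
w5: ¬□(p → ¬q) is T, q is T. ✓
w6: ¬□(p → ¬q) is F, q is T. ✓
w7: ¬□(p → ¬q) is F, q is F. ✓

{w0, w2, w3, w4, w5, w6, w7}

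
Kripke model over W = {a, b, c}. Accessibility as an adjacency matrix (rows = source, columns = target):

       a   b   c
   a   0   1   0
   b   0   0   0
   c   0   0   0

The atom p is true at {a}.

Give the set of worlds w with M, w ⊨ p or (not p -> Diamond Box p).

a: p is T, not p -> Diamond Box p is T. ✓
b: p is F, not p -> Diamond Box p is F. ✗
c: p is F, not p -> Diamond Box p is F. ✗

{a}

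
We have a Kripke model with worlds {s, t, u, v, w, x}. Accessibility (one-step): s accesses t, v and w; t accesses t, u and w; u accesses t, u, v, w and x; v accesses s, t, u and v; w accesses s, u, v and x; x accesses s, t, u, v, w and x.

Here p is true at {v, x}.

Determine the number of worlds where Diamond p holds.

s: successors {t, v, w}; p there: t:F, v:T, w:F. ✓
t: successors {t, u, w}; p there: t:F, u:F, w:F. ✗
u: successors {t, u, v, w, x}; p there: t:F, u:F, v:T, w:F, x:T. ✓
v: successors {s, t, u, v}; p there: s:F, t:F, u:F, v:T. ✓
w: successors {s, u, v, x}; p there: s:F, u:F, v:T, x:T. ✓
x: successors {s, t, u, v, w, x}; p there: s:F, t:F, u:F, v:T, w:F, x:T. ✓
Satisfying worlds: {s, u, v, w, x}.

5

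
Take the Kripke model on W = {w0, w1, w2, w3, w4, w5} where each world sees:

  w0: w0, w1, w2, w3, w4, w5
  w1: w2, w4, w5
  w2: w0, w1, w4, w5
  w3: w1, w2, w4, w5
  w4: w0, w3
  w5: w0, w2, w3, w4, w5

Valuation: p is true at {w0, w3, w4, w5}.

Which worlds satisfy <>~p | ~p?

{w0, w1, w2, w3, w5}

w0: <>~p is T, ~p is F. ✓
w1: <>~p is T, ~p is T. ✓
w2: <>~p is T, ~p is T. ✓
w3: <>~p is T, ~p is F. ✓
w4: <>~p is F, ~p is F. ✗
w5: <>~p is T, ~p is F. ✓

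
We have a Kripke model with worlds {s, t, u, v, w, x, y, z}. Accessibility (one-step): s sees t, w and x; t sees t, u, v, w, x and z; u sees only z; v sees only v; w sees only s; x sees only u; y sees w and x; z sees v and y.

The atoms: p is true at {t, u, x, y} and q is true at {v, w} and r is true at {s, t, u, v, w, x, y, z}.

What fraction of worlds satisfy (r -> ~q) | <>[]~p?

7/8

s: r -> ~q is T, <>[]~p is T. ✓
t: r -> ~q is T, <>[]~p is T. ✓
u: r -> ~q is T, <>[]~p is F. ✓
v: r -> ~q is F, <>[]~p is T. ✓
w: r -> ~q is F, <>[]~p is F. ✗
x: r -> ~q is T, <>[]~p is T. ✓
y: r -> ~q is T, <>[]~p is T. ✓
z: r -> ~q is T, <>[]~p is T. ✓
That's 7 of 8 worlds, so 7/8.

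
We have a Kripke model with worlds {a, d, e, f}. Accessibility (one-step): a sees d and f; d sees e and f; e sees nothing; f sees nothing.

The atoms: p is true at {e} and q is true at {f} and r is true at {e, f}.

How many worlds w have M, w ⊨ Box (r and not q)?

a: successors {d, f}; r and not q there: d:F, f:F. ✗
d: successors {e, f}; r and not q there: e:T, f:F. ✗
e: no successors, so Box (r and not q) holds vacuously. ✓
f: no successors, so Box (r and not q) holds vacuously. ✓
Satisfying worlds: {e, f}.

2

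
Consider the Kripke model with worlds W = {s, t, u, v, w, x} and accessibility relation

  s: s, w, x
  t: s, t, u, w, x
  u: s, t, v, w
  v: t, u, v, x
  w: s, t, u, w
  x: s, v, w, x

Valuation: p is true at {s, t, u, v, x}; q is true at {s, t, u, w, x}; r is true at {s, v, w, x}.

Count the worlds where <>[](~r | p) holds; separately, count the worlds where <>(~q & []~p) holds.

For <>[](~r | p):
s: successors {s, w, x}; [](~r | p) there: s:F, w:F, x:F. ✗
t: successors {s, t, u, w, x}; [](~r | p) there: s:F, t:F, u:F, w:F, x:F. ✗
u: successors {s, t, v, w}; [](~r | p) there: s:F, t:F, v:T, w:F. ✓
v: successors {t, u, v, x}; [](~r | p) there: t:F, u:F, v:T, x:F. ✓
w: successors {s, t, u, w}; [](~r | p) there: s:F, t:F, u:F, w:F. ✗
x: successors {s, v, w, x}; [](~r | p) there: s:F, v:T, w:F, x:F. ✓
— 3 worlds.
For <>(~q & []~p):
s: successors {s, w, x}; ~q & []~p there: s:F, w:F, x:F. ✗
t: successors {s, t, u, w, x}; ~q & []~p there: s:F, t:F, u:F, w:F, x:F. ✗
u: successors {s, t, v, w}; ~q & []~p there: s:F, t:F, v:F, w:F. ✗
v: successors {t, u, v, x}; ~q & []~p there: t:F, u:F, v:F, x:F. ✗
w: successors {s, t, u, w}; ~q & []~p there: s:F, t:F, u:F, w:F. ✗
x: successors {s, v, w, x}; ~q & []~p there: s:F, v:F, w:F, x:F. ✗
— 0 worlds.

3 and 0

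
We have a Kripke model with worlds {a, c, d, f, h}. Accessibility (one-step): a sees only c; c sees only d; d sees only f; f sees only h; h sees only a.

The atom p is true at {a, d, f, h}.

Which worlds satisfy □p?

a: successors {c}; p there: c:F. ✗
c: successors {d}; p there: d:T. ✓
d: successors {f}; p there: f:T. ✓
f: successors {h}; p there: h:T. ✓
h: successors {a}; p there: a:T. ✓

{c, d, f, h}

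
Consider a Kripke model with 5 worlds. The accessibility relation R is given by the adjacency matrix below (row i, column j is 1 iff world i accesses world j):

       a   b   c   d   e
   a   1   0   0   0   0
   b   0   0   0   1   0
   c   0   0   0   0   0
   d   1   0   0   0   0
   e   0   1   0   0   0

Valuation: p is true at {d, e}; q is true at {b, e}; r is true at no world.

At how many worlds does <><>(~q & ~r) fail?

1

a: successors {a}; <>(~q & ~r) there: a:T. ✓
b: successors {d}; <>(~q & ~r) there: d:T. ✓
c: no successors, so <><>(~q & ~r) fails. ✗
d: successors {a}; <>(~q & ~r) there: a:T. ✓
e: successors {b}; <>(~q & ~r) there: b:T. ✓
Satisfying worlds: {a, b, d, e}.
So <><>(~q & ~r) fails at the other 1 world.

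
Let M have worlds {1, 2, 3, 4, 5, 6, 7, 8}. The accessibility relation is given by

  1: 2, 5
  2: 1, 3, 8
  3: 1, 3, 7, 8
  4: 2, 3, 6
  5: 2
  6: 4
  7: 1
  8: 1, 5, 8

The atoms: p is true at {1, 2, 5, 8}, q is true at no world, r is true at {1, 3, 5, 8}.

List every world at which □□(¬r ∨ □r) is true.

1: successors {2, 5}; □(¬r ∨ □r) there: 2:F, 5:T. ✗
2: successors {1, 3, 8}; □(¬r ∨ □r) there: 1:F, 3:F, 8:F. ✗
3: successors {1, 3, 7, 8}; □(¬r ∨ □r) there: 1:F, 3:F, 7:F, 8:F. ✗
4: successors {2, 3, 6}; □(¬r ∨ □r) there: 2:F, 3:F, 6:T. ✗
5: successors {2}; □(¬r ∨ □r) there: 2:F. ✗
6: successors {4}; □(¬r ∨ □r) there: 4:F. ✗
7: successors {1}; □(¬r ∨ □r) there: 1:F. ✗
8: successors {1, 5, 8}; □(¬r ∨ □r) there: 1:F, 5:T, 8:F. ✗

∅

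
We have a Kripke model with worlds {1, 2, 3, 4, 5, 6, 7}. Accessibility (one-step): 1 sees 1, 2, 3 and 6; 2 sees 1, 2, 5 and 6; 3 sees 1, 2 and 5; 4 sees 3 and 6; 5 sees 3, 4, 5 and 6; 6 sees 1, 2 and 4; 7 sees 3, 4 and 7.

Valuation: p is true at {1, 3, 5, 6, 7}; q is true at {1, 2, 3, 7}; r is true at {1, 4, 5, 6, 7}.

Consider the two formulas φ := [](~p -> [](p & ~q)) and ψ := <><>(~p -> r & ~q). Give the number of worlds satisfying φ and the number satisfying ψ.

For [](~p -> [](p & ~q)):
1: successors {1, 2, 3, 6}; ~p -> [](p & ~q) there: 1:T, 2:F, 3:T, 6:T. ✗
2: successors {1, 2, 5, 6}; ~p -> [](p & ~q) there: 1:T, 2:F, 5:T, 6:T. ✗
3: successors {1, 2, 5}; ~p -> [](p & ~q) there: 1:T, 2:F, 5:T. ✗
4: successors {3, 6}; ~p -> [](p & ~q) there: 3:T, 6:T. ✓
5: successors {3, 4, 5, 6}; ~p -> [](p & ~q) there: 3:T, 4:F, 5:T, 6:T. ✗
6: successors {1, 2, 4}; ~p -> [](p & ~q) there: 1:T, 2:F, 4:F. ✗
7: successors {3, 4, 7}; ~p -> [](p & ~q) there: 3:T, 4:F, 7:T. ✗
— 1 world.
For <><>(~p -> r & ~q):
1: successors {1, 2, 3, 6}; <>(~p -> r & ~q) there: 1:T, 2:T, 3:T, 6:T. ✓
2: successors {1, 2, 5, 6}; <>(~p -> r & ~q) there: 1:T, 2:T, 5:T, 6:T. ✓
3: successors {1, 2, 5}; <>(~p -> r & ~q) there: 1:T, 2:T, 5:T. ✓
4: successors {3, 6}; <>(~p -> r & ~q) there: 3:T, 6:T. ✓
5: successors {3, 4, 5, 6}; <>(~p -> r & ~q) there: 3:T, 4:T, 5:T, 6:T. ✓
6: successors {1, 2, 4}; <>(~p -> r & ~q) there: 1:T, 2:T, 4:T. ✓
7: successors {3, 4, 7}; <>(~p -> r & ~q) there: 3:T, 4:T, 7:T. ✓
— 7 worlds.

1 and 7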